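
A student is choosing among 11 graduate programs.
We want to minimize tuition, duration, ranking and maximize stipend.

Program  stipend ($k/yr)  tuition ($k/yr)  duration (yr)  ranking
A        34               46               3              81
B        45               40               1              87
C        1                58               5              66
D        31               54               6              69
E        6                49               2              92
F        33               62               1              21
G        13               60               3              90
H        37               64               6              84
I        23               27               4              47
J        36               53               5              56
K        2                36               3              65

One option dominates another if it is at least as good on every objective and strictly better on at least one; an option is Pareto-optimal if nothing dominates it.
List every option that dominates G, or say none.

A, B

A: stipend 34≥13, tuition 46≤60, duration 3≤3, ranking 81≤90 — dominates G.
B: stipend 45≥13, tuition 40≤60, duration 1≤3, ranking 87≤90 — dominates G.
Others (C, D, E, F, H, I, J, K) are each worse than G on at least one objective.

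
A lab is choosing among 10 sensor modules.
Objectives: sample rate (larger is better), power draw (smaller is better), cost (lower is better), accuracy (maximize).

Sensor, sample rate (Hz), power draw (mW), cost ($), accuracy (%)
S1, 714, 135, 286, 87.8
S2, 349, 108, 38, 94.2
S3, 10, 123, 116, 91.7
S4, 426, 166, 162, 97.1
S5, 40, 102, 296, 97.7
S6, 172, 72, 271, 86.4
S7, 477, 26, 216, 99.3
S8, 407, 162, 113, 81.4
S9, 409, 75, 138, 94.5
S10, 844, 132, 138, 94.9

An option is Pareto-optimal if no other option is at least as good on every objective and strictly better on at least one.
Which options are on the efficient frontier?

S2, S4, S7, S8, S9, S10

S1: dominated by S10 (sample rate 844≥714, power draw 132≤135, cost 138≤286, accuracy 94.9≥87.8).
S2: not dominated (best cost).
S3: dominated by S2 (sample rate 349≥10, power draw 108≤123, cost 38≤116, accuracy 94.2≥91.7).
S4: not dominated.
S5: dominated by S7 (sample rate 477≥40, power draw 26≤102, cost 216≤296, accuracy 99.3≥97.7).
S6: dominated by S7 (sample rate 477≥172, power draw 26≤72, cost 216≤271, accuracy 99.3≥86.4).
S7: not dominated (best power draw).
S8: not dominated.
S9: not dominated.
S10: not dominated (best sample rate).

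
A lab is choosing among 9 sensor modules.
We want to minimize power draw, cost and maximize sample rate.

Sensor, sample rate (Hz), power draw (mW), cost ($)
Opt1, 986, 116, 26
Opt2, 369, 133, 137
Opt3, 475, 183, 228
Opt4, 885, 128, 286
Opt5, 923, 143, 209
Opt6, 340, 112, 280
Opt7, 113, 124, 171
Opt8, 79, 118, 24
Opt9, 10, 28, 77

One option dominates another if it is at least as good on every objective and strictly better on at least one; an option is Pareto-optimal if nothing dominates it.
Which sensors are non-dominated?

Opt1: not dominated (best sample rate).
Opt2: dominated by Opt1 (sample rate 986≥369, power draw 116≤133, cost 26≤137).
Opt3: dominated by Opt1 (sample rate 986≥475, power draw 116≤183, cost 26≤228).
Opt4: dominated by Opt1 (sample rate 986≥885, power draw 116≤128, cost 26≤286).
Opt5: dominated by Opt1 (sample rate 986≥923, power draw 116≤143, cost 26≤209).
Opt6: not dominated.
Opt7: dominated by Opt1 (sample rate 986≥113, power draw 116≤124, cost 26≤171).
Opt8: not dominated (best cost).
Opt9: not dominated (best power draw).

Opt1, Opt6, Opt8, Opt9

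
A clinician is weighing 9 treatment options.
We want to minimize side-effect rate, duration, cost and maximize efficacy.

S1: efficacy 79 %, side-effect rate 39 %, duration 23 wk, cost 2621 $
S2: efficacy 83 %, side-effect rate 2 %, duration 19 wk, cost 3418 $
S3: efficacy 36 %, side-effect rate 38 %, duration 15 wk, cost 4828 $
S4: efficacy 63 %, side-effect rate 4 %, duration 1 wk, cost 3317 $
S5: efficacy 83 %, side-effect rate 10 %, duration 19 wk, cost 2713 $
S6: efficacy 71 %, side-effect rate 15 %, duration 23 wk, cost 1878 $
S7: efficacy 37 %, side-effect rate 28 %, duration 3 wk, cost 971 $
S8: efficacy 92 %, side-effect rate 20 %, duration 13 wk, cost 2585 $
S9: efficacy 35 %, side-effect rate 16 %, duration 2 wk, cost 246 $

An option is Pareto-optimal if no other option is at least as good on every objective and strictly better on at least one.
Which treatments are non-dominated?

S1: dominated by S8 (efficacy 92≥79, side-effect rate 20≤39, duration 13≤23, cost 2585≤2621).
S2: not dominated (best side-effect rate).
S3: dominated by S4 (efficacy 63≥36, side-effect rate 4≤38, duration 1≤15, cost 3317≤4828).
S4: not dominated (best duration).
S5: not dominated.
S6: not dominated.
S7: not dominated.
S8: not dominated (best efficacy).
S9: not dominated (best cost).

S2, S4, S5, S6, S7, S8, S9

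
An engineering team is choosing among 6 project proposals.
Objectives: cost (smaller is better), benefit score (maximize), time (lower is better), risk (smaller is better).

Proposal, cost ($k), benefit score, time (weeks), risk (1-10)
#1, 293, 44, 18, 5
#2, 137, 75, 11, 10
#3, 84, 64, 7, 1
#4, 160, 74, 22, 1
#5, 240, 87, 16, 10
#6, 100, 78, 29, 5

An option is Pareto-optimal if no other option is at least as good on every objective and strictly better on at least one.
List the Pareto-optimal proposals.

#1: dominated by #3 (cost 84≤293, benefit score 64≥44, time 7≤18, risk 1≤5).
#2: not dominated.
#3: not dominated (best cost).
#4: not dominated.
#5: not dominated (best benefit score).
#6: not dominated.

#2, #3, #4, #5, #6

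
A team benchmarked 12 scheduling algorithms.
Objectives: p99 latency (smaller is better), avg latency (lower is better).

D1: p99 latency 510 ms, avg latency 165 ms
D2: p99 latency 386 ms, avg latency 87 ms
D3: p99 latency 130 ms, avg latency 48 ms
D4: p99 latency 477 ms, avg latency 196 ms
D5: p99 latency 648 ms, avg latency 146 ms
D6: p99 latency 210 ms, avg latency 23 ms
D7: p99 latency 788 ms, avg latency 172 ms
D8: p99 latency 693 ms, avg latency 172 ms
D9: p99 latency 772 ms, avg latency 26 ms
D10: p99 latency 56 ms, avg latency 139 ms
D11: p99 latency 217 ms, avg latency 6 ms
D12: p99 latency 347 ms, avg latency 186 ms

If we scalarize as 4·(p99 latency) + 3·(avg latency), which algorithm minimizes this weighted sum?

D10

D1: 4·510 + 3·165 = 2535
D2: 4·386 + 3·87 = 1805
D3: 4·130 + 3·48 = 664
D4: 4·477 + 3·196 = 2496
D5: 4·648 + 3·146 = 3030
D6: 4·210 + 3·23 = 909
D7: 4·788 + 3·172 = 3668
D8: 4·693 + 3·172 = 3288
D9: 4·772 + 3·26 = 3166
D10: 4·56 + 3·139 = 641
D11: 4·217 + 3·6 = 886
D12: 4·347 + 3·186 = 1946
Lowest: D10 at 641.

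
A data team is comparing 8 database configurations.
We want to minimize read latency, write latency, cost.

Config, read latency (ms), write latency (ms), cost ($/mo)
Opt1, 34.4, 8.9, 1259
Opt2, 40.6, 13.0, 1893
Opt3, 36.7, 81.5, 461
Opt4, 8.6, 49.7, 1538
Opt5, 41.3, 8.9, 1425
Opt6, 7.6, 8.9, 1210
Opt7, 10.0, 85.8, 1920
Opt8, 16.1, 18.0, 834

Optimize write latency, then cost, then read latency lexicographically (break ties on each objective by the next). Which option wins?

Opt6

First minimize write latency: best is 8.9, kept {Opt1, Opt5, Opt6}.
Then minimize cost: best is 1210, kept {Opt6}.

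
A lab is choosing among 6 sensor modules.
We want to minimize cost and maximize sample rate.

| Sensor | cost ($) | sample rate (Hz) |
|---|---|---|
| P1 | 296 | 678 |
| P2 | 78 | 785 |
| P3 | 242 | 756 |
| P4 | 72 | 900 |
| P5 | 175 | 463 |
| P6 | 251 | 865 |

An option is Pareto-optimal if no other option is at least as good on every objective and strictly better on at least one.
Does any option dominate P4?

No

P1: worse on cost (296 vs 72).
P2: worse on cost (78 vs 72).
P3: worse on cost (242 vs 72).
P5: worse on cost (175 vs 72).
P6: worse on cost (251 vs 72).
No option is at least as good as P4 on every objective and strictly better on one.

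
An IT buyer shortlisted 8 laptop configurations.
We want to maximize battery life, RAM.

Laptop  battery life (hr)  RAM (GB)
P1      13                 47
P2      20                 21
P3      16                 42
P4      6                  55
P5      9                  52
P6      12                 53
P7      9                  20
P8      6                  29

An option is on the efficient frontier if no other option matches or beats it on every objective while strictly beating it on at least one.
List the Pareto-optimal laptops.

P1, P2, P3, P4, P6

P1: not dominated.
P2: not dominated (best battery life).
P3: not dominated.
P4: not dominated (best RAM).
P5: dominated by P6 (battery life 12≥9, RAM 53≥52).
P6: not dominated.
P7: dominated by P1 (battery life 13≥9, RAM 47≥20).
P8: dominated by P1 (battery life 13≥6, RAM 47≥29).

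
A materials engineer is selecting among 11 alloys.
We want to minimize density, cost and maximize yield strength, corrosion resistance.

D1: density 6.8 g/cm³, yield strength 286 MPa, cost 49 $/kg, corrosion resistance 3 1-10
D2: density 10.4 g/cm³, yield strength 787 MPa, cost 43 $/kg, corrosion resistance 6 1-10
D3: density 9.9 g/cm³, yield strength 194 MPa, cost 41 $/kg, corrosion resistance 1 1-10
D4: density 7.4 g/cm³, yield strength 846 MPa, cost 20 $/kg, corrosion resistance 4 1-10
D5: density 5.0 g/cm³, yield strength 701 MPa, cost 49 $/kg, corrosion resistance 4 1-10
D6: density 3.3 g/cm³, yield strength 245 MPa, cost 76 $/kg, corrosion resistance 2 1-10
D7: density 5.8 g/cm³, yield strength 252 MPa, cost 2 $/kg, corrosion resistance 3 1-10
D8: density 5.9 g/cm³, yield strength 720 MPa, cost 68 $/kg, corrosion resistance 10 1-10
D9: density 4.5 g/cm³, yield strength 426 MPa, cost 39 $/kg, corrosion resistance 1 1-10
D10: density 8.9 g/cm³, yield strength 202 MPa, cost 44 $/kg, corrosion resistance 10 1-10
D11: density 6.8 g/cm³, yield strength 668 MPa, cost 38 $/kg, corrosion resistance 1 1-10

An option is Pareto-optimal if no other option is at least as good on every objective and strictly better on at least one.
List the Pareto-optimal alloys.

D2, D4, D5, D6, D7, D8, D9, D10, D11

D1: dominated by D5 (density 5.0≤6.8, yield strength 701≥286, cost 49≤49, corrosion resistance 4≥3).
D2: not dominated.
D3: dominated by D4 (density 7.4≤9.9, yield strength 846≥194, cost 20≤41, corrosion resistance 4≥1).
D4: not dominated (best yield strength).
D5: not dominated.
D6: not dominated (best density).
D7: not dominated (best cost).
D8: not dominated.
D9: not dominated.
D10: not dominated.
D11: not dominated.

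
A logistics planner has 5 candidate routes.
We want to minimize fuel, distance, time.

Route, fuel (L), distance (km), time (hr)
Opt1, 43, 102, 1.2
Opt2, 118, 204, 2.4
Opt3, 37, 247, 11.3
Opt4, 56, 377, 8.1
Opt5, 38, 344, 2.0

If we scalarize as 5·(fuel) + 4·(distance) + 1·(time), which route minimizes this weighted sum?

Opt1: 5·43 + 4·102 + 1·1.2 = 624.2
Opt2: 5·118 + 4·204 + 1·2.4 = 1408.4
Opt3: 5·37 + 4·247 + 1·11.3 = 1184.3
Opt4: 5·56 + 4·377 + 1·8.1 = 1796.1
Opt5: 5·38 + 4·344 + 1·2.0 = 1568.0
Lowest: Opt1 at 624.2.

Opt1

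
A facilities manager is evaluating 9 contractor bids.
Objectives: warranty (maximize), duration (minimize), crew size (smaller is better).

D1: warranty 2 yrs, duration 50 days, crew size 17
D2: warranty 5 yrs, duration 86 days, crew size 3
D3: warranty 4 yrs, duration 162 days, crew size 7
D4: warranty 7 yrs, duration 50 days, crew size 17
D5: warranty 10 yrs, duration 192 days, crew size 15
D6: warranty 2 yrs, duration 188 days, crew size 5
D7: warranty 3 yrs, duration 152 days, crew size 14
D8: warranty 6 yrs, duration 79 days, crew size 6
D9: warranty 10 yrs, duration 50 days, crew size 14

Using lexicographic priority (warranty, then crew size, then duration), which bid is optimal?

First maximize warranty: best is 10, kept {D5, D9}.
Then minimize crew size: best is 14, kept {D9}.

D9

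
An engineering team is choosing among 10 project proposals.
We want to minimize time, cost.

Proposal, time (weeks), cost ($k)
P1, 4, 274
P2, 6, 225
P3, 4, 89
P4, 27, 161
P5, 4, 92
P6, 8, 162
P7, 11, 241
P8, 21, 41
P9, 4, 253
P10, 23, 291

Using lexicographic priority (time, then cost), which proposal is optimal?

First minimize time: best is 4, kept {P1, P3, P5, P9}.
Then minimize cost: best is 89, kept {P3}.

P3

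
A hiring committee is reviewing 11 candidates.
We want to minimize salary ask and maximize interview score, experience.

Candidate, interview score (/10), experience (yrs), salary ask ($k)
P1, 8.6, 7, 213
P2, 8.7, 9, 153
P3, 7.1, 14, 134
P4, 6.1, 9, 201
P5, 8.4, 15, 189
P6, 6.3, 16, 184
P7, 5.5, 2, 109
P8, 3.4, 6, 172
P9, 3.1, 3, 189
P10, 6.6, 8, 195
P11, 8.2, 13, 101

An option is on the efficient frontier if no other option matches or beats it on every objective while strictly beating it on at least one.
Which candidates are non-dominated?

P1: dominated by P2 (interview score 8.7≥8.6, experience 9≥7, salary ask 153≤213).
P2: not dominated (best interview score).
P3: not dominated.
P4: dominated by P2 (interview score 8.7≥6.1, experience 9≥9, salary ask 153≤201).
P5: not dominated.
P6: not dominated (best experience).
P7: dominated by P11 (interview score 8.2≥5.5, experience 13≥2, salary ask 101≤109).
P8: dominated by P2 (interview score 8.7≥3.4, experience 9≥6, salary ask 153≤172).
P9: dominated by P2 (interview score 8.7≥3.1, experience 9≥3, salary ask 153≤189).
P10: dominated by P2 (interview score 8.7≥6.6, experience 9≥8, salary ask 153≤195).
P11: not dominated (best salary ask).

P2, P3, P5, P6, P11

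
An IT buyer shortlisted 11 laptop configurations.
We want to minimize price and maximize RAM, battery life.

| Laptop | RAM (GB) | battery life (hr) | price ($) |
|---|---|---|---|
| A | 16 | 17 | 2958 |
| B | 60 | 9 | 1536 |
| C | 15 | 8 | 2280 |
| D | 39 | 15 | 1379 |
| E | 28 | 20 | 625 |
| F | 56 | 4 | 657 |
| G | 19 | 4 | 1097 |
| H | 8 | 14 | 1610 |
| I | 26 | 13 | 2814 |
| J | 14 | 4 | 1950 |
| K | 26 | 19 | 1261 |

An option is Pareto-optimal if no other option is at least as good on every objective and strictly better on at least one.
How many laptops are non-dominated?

A: dominated by E (RAM 28≥16, battery life 20≥17, price 625≤2958).
B: not dominated (best RAM).
C: dominated by B (RAM 60≥15, battery life 9≥8, price 1536≤2280).
D: not dominated.
E: not dominated (best battery life).
F: not dominated.
G: dominated by E (RAM 28≥19, battery life 20≥4, price 625≤1097).
H: dominated by D (RAM 39≥8, battery life 15≥14, price 1379≤1610).
I: dominated by D (RAM 39≥26, battery life 15≥13, price 1379≤2814).
J: dominated by B (RAM 60≥14, battery life 9≥4, price 1536≤1950).
K: dominated by E (RAM 28≥26, battery life 20≥19, price 625≤1261).
Pareto-optimal: B, D, E, F → 4.

4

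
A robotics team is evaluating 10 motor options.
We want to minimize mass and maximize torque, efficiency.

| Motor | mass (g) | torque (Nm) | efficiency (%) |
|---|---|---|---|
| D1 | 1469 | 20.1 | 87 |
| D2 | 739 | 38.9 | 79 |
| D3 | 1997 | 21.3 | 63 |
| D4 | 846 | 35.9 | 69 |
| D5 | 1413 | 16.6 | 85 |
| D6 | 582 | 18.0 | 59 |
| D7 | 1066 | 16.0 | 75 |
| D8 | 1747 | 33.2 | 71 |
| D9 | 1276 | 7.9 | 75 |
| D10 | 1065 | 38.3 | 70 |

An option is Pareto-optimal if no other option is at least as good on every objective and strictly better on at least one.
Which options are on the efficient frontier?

D1: not dominated (best efficiency).
D2: not dominated (best torque).
D3: dominated by D2 (mass 739≤1997, torque 38.9≥21.3, efficiency 79≥63).
D4: dominated by D2 (mass 739≤846, torque 38.9≥35.9, efficiency 79≥69).
D5: not dominated.
D6: not dominated (best mass).
D7: dominated by D2 (mass 739≤1066, torque 38.9≥16.0, efficiency 79≥75).
D8: dominated by D2 (mass 739≤1747, torque 38.9≥33.2, efficiency 79≥71).
D9: dominated by D2 (mass 739≤1276, torque 38.9≥7.9, efficiency 79≥75).
D10: dominated by D2 (mass 739≤1065, torque 38.9≥38.3, efficiency 79≥70).

D1, D2, D5, D6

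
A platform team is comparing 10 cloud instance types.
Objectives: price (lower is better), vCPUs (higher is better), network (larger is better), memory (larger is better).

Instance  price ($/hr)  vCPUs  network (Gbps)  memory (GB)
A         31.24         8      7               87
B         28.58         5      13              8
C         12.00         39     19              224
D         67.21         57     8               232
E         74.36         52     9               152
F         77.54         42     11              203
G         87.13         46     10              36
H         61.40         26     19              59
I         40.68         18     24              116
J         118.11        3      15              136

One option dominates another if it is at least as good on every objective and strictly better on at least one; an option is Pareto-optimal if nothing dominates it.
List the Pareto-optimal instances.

A: dominated by C (price 12.00≤31.24, vCPUs 39≥8, network 19≥7, memory 224≥87).
B: dominated by C (price 12.00≤28.58, vCPUs 39≥5, network 19≥13, memory 224≥8).
C: not dominated (best price).
D: not dominated (best vCPUs).
E: not dominated.
F: not dominated.
G: not dominated.
H: dominated by C (price 12.00≤61.40, vCPUs 39≥26, network 19≥19, memory 224≥59).
I: not dominated (best network).
J: dominated by C (price 12.00≤118.11, vCPUs 39≥3, network 19≥15, memory 224≥136).

C, D, E, F, G, I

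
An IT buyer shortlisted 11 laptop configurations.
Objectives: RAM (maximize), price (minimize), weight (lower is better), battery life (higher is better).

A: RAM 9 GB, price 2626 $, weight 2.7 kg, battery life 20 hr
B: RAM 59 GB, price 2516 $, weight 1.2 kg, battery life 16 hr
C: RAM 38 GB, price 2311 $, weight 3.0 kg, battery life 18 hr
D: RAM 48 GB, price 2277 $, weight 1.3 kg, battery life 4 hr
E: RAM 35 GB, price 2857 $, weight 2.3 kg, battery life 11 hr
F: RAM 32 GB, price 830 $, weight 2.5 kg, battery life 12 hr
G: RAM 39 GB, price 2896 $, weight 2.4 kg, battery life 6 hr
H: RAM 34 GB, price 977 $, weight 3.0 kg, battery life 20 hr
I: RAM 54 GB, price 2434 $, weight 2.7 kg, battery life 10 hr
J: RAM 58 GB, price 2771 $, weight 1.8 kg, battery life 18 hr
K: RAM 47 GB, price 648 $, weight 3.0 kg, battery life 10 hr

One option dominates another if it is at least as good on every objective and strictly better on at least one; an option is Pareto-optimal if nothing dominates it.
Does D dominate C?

D vs C: D is worse on battery life (4 vs 18), so it does not dominate C.

No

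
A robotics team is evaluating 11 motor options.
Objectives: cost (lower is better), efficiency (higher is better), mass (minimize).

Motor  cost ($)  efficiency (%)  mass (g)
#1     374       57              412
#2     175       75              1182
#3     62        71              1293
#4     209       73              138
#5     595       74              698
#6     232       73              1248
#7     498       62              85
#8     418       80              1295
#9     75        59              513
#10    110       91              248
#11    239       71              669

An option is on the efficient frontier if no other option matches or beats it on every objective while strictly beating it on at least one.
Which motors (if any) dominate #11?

#4, #10

#4: cost 209≤239, efficiency 73≥71, mass 138≤669 — dominates #11.
#10: cost 110≤239, efficiency 91≥71, mass 248≤669 — dominates #11.
Others (#1, #2, #3, #5, #6, #7, #8, #9) are each worse than #11 on at least one objective.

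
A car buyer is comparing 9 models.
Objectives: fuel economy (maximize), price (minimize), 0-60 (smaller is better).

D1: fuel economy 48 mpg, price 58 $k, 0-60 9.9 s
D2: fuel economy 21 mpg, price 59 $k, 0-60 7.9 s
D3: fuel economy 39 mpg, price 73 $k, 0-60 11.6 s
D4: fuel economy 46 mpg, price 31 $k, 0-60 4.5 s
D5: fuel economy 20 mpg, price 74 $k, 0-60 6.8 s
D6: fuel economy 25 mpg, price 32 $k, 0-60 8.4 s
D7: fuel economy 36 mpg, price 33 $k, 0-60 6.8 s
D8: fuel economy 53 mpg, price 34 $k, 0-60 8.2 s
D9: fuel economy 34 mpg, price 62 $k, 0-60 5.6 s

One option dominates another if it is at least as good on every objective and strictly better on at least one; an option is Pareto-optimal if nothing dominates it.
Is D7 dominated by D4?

Yes

D4 vs D7: fuel economy 46≥36, price 31≤33, 0-60 4.5≤6.8 — D4 is at least as good on every objective with at least one strict improvement.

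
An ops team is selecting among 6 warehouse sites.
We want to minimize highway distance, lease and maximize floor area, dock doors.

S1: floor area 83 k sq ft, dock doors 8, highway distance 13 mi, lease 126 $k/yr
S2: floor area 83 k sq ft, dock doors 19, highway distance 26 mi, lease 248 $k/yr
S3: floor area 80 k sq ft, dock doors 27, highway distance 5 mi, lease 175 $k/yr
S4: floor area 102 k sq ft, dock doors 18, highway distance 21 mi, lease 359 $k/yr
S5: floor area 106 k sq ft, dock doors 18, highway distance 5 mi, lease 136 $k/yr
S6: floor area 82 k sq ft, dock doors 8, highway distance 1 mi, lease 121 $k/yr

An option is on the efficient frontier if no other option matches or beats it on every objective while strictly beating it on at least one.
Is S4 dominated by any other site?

Yes

S5 vs S4: floor area 106≥102, dock doors 18≥18, highway distance 5≤21, lease 136≤359 — S5 is at least as good on every objective and strictly better on at least one, so S5 dominates S4.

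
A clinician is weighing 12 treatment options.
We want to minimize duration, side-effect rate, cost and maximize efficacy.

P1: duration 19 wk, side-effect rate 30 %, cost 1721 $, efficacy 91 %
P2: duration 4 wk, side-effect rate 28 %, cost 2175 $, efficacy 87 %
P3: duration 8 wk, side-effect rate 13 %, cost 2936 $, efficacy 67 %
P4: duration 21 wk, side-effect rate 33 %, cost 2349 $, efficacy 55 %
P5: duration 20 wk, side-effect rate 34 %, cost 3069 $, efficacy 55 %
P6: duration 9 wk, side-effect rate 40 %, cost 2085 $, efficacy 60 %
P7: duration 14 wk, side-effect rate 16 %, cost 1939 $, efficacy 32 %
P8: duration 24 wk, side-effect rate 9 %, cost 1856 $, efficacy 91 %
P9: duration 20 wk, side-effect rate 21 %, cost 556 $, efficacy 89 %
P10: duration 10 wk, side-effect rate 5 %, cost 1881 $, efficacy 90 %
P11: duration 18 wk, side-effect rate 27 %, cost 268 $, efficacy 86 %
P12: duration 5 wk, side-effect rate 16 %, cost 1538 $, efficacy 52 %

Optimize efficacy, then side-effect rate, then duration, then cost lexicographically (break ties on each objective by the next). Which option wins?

First maximize efficacy: best is 91, kept {P1, P8}.
Then minimize side-effect rate: best is 9, kept {P8}.

P8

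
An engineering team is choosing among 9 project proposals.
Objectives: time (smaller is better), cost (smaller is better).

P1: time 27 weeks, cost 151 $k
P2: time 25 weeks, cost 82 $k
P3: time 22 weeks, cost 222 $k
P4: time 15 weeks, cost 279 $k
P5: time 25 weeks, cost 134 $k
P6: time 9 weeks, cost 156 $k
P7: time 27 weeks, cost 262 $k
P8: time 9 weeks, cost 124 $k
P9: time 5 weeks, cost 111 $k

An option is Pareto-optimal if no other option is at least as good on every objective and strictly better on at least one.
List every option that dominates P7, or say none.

P1, P2, P3, P5, P6, P8, P9

P1: time 27≤27, cost 151≤262 — dominates P7.
P2: time 25≤27, cost 82≤262 — dominates P7.
P3: time 22≤27, cost 222≤262 — dominates P7.
P5: time 25≤27, cost 134≤262 — dominates P7.
P6: time 9≤27, cost 156≤262 — dominates P7.
P8: time 9≤27, cost 124≤262 — dominates P7.
P9: time 5≤27, cost 111≤262 — dominates P7.
Others (P4) are each worse than P7 on at least one objective.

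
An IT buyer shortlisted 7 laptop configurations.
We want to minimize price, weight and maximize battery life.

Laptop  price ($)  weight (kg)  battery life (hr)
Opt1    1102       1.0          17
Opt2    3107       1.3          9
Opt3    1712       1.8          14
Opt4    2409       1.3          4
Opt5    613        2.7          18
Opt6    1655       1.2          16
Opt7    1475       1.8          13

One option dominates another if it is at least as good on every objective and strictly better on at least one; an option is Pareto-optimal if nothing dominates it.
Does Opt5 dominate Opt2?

No

Opt5 vs Opt2: Opt5 is worse on weight (2.7 vs 1.3), so it does not dominate Opt2.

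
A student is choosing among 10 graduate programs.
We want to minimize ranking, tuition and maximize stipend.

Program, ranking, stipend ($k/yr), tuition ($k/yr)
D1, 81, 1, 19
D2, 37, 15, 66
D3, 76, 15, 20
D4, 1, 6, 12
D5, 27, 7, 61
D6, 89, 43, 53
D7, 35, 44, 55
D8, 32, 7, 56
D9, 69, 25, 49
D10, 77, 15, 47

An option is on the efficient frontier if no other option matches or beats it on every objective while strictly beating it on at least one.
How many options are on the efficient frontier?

7

D1: dominated by D4 (ranking 1≤81, stipend 6≥1, tuition 12≤19).
D2: dominated by D7 (ranking 35≤37, stipend 44≥15, tuition 55≤66).
D3: not dominated.
D4: not dominated (best ranking).
D5: not dominated.
D6: not dominated.
D7: not dominated (best stipend).
D8: not dominated.
D9: not dominated.
D10: dominated by D3 (ranking 76≤77, stipend 15≥15, tuition 20≤47).
Pareto-optimal: D3, D4, D5, D6, D7, D8, D9 → 7.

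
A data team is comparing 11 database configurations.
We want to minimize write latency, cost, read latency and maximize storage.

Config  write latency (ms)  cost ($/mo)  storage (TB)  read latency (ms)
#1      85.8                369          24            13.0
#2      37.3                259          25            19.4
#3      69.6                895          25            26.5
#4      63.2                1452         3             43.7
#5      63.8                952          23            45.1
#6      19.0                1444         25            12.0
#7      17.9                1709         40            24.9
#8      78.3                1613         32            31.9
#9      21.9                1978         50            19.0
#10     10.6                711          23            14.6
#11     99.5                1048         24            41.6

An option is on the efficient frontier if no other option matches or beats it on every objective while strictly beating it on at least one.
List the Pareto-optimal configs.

#1: not dominated.
#2: not dominated (best cost).
#3: dominated by #2 (write latency 37.3≤69.6, cost 259≤895, storage 25≥25, read latency 19.4≤26.5).
#4: dominated by #2 (write latency 37.3≤63.2, cost 259≤1452, storage 25≥3, read latency 19.4≤43.7).
#5: dominated by #2 (write latency 37.3≤63.8, cost 259≤952, storage 25≥23, read latency 19.4≤45.1).
#6: not dominated (best read latency).
#7: not dominated.
#8: not dominated.
#9: not dominated (best storage).
#10: not dominated (best write latency).
#11: dominated by #1 (write latency 85.8≤99.5, cost 369≤1048, storage 24≥24, read latency 13.0≤41.6).

#1, #2, #6, #7, #8, #9, #10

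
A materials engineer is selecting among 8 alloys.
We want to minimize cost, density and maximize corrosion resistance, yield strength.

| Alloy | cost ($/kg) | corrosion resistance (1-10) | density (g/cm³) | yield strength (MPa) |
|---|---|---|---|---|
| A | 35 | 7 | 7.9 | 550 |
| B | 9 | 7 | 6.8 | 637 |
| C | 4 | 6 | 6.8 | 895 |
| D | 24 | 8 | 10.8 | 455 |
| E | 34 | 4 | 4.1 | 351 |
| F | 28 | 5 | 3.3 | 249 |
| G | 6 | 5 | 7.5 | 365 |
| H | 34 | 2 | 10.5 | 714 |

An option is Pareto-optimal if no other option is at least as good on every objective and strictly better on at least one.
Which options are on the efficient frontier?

A: dominated by B (cost 9≤35, corrosion resistance 7≥7, density 6.8≤7.9, yield strength 637≥550).
B: not dominated.
C: not dominated (best cost).
D: not dominated (best corrosion resistance).
E: not dominated.
F: not dominated (best density).
G: dominated by C (cost 4≤6, corrosion resistance 6≥5, density 6.8≤7.5, yield strength 895≥365).
H: dominated by C (cost 4≤34, corrosion resistance 6≥2, density 6.8≤10.5, yield strength 895≥714).

B, C, D, E, F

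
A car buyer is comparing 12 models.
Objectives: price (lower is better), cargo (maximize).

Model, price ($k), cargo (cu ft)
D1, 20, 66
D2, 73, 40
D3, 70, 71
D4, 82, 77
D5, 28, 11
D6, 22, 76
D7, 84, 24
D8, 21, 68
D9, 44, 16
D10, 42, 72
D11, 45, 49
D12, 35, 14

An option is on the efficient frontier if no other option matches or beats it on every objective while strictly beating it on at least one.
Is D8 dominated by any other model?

D1: worse on cargo (66 vs 68).
D2: worse on price (73 vs 21).
D3: worse on price (70 vs 21).
D4: worse on price (82 vs 21).
D5: worse on price (28 vs 21).
D6: worse on price (22 vs 21).
D7: worse on price (84 vs 21).
D9: worse on price (44 vs 21).
D10: worse on price (42 vs 21).
D11: worse on price (45 vs 21).
D12: worse on price (35 vs 21).
No option is at least as good as D8 on every objective and strictly better on one.

No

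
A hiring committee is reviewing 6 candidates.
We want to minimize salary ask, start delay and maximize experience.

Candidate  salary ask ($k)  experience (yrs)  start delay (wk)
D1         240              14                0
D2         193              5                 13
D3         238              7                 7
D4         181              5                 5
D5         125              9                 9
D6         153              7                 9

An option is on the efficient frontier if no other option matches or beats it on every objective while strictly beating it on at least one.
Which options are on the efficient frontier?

D1: not dominated (best experience).
D2: dominated by D4 (salary ask 181≤193, experience 5≥5, start delay 5≤13).
D3: not dominated.
D4: not dominated.
D5: not dominated (best salary ask).
D6: dominated by D5 (salary ask 125≤153, experience 9≥7, start delay 9≤9).

D1, D3, D4, D5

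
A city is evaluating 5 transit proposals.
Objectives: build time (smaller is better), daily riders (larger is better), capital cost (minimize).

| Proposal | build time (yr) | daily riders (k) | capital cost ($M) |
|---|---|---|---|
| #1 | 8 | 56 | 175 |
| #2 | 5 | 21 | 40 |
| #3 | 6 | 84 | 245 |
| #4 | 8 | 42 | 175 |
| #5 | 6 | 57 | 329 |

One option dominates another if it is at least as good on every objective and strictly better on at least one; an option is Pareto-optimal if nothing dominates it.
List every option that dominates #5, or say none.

#3

#3: build time 6≤6, daily riders 84≥57, capital cost 245≤329 — dominates #5.
Others (#1, #2, #4) are each worse than #5 on at least one objective.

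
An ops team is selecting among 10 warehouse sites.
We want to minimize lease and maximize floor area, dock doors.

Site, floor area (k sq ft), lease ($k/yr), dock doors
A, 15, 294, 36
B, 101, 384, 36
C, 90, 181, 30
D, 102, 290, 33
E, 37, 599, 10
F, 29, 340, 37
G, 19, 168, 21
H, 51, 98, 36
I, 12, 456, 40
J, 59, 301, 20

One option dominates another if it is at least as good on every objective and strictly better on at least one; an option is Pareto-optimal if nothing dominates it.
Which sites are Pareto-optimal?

A: dominated by H (floor area 51≥15, lease 98≤294, dock doors 36≥36).
B: not dominated.
C: not dominated.
D: not dominated (best floor area).
E: dominated by B (floor area 101≥37, lease 384≤599, dock doors 36≥10).
F: not dominated.
G: dominated by H (floor area 51≥19, lease 98≤168, dock doors 36≥21).
H: not dominated (best lease).
I: not dominated (best dock doors).
J: dominated by C (floor area 90≥59, lease 181≤301, dock doors 30≥20).

B, C, D, F, H, I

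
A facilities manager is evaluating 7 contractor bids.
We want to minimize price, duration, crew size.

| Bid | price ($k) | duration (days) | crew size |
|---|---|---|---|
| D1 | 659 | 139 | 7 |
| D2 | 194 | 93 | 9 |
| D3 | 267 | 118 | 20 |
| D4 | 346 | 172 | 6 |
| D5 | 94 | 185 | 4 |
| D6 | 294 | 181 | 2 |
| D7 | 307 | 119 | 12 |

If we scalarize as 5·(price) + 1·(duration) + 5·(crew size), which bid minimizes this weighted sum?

D5

D1: 5·659 + 1·139 + 5·7 = 3469
D2: 5·194 + 1·93 + 5·9 = 1108
D3: 5·267 + 1·118 + 5·20 = 1553
D4: 5·346 + 1·172 + 5·6 = 1932
D5: 5·94 + 1·185 + 5·4 = 675
D6: 5·294 + 1·181 + 5·2 = 1661
D7: 5·307 + 1·119 + 5·12 = 1714
Lowest: D5 at 675.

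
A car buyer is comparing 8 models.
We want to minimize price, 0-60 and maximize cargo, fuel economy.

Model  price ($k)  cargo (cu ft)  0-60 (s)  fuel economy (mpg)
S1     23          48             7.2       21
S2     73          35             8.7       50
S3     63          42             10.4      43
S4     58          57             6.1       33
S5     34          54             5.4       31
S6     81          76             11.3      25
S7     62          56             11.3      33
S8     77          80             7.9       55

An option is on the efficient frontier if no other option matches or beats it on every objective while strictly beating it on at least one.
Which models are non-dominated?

S1: not dominated (best price).
S2: not dominated.
S3: not dominated.
S4: not dominated.
S5: not dominated (best 0-60).
S6: dominated by S8 (price 77≤81, cargo 80≥76, 0-60 7.9≤11.3, fuel economy 55≥25).
S7: dominated by S4 (price 58≤62, cargo 57≥56, 0-60 6.1≤11.3, fuel economy 33≥33).
S8: not dominated (best cargo).

S1, S2, S3, S4, S5, S8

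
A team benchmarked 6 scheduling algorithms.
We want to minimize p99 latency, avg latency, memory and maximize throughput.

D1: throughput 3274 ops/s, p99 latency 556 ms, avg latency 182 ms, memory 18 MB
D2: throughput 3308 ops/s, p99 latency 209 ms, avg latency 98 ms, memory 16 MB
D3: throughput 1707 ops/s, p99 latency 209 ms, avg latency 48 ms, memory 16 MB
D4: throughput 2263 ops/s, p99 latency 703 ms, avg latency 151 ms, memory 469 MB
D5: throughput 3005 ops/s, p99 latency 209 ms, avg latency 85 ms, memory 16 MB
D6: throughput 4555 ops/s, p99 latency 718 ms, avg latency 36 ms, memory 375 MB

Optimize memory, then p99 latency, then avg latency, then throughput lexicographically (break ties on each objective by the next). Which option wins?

D3

First minimize memory: best is 16, kept {D2, D3, D5}.
Then minimize p99 latency: best is 209, kept {D2, D3, D5}.
Then minimize avg latency: best is 48, kept {D3}.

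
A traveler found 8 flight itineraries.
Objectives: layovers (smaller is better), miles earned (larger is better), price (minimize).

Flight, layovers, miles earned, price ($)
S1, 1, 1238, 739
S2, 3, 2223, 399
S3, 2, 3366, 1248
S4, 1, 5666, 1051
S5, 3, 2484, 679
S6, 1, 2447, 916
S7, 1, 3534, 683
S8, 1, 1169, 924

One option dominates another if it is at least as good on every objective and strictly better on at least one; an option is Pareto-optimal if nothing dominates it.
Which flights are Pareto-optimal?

S2, S4, S5, S7

S1: dominated by S7 (layovers 1≤1, miles earned 3534≥1238, price 683≤739).
S2: not dominated (best price).
S3: dominated by S4 (layovers 1≤2, miles earned 5666≥3366, price 1051≤1248).
S4: not dominated (best miles earned).
S5: not dominated.
S6: dominated by S7 (layovers 1≤1, miles earned 3534≥2447, price 683≤916).
S7: not dominated.
S8: dominated by S1 (layovers 1≤1, miles earned 1238≥1169, price 739≤924).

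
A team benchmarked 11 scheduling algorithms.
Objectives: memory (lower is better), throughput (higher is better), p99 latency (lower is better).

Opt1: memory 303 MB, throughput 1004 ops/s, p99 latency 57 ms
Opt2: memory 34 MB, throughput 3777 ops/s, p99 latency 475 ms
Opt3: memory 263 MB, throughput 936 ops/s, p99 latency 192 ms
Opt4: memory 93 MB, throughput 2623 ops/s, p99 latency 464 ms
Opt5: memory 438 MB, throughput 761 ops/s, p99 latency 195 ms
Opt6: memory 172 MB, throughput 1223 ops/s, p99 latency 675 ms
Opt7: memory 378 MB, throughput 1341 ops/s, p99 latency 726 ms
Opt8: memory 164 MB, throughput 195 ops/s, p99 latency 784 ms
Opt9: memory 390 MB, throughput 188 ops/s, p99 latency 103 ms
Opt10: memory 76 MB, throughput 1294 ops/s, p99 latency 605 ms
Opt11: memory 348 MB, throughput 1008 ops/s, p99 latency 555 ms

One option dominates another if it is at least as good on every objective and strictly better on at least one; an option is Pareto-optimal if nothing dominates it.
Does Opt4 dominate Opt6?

Yes

Opt4 vs Opt6: memory 93≤172, throughput 2623≥1223, p99 latency 464≤675 — Opt4 is at least as good on every objective with at least one strict improvement.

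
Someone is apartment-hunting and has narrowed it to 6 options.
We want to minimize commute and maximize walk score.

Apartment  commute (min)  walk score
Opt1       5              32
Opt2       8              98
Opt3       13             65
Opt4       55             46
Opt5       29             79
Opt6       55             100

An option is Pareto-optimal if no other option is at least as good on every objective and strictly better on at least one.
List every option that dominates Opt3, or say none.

Opt2: commute 8≤13, walk score 98≥65 — dominates Opt3.
Others (Opt1, Opt4, Opt5, Opt6) are each worse than Opt3 on at least one objective.

Opt2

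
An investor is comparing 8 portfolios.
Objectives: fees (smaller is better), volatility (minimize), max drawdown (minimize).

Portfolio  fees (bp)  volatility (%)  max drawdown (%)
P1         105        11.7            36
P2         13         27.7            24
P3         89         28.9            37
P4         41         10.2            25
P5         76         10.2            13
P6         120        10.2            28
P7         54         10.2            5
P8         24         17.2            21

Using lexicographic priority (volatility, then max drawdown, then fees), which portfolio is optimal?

P7

First minimize volatility: best is 10.2, kept {P4, P5, P6, P7}.
Then minimize max drawdown: best is 5, kept {P7}.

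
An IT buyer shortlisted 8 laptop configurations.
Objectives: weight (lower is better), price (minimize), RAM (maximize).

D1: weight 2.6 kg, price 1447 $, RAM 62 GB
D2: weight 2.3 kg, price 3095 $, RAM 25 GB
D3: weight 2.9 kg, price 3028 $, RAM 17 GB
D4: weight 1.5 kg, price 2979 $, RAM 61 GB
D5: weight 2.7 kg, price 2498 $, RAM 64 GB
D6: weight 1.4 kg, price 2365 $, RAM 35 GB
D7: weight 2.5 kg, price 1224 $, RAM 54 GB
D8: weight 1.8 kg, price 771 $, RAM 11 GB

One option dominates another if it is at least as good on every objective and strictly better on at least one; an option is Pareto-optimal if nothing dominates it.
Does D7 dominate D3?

Yes

D7 vs D3: weight 2.5≤2.9, price 1224≤3028, RAM 54≥17 — D7 is at least as good on every objective with at least one strict improvement.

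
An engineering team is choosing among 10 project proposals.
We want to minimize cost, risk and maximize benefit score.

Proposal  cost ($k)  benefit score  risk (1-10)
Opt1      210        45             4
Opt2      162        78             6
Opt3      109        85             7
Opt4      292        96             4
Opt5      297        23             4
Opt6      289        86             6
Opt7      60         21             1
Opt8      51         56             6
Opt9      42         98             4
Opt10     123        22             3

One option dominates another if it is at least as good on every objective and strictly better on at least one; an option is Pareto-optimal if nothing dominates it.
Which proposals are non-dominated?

Opt1: dominated by Opt9 (cost 42≤210, benefit score 98≥45, risk 4≤4).
Opt2: dominated by Opt9 (cost 42≤162, benefit score 98≥78, risk 4≤6).
Opt3: dominated by Opt9 (cost 42≤109, benefit score 98≥85, risk 4≤7).
Opt4: dominated by Opt9 (cost 42≤292, benefit score 98≥96, risk 4≤4).
Opt5: dominated by Opt1 (cost 210≤297, benefit score 45≥23, risk 4≤4).
Opt6: dominated by Opt9 (cost 42≤289, benefit score 98≥86, risk 4≤6).
Opt7: not dominated (best risk).
Opt8: dominated by Opt9 (cost 42≤51, benefit score 98≥56, risk 4≤6).
Opt9: not dominated (best cost).
Opt10: not dominated.

Opt7, Opt9, Opt10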